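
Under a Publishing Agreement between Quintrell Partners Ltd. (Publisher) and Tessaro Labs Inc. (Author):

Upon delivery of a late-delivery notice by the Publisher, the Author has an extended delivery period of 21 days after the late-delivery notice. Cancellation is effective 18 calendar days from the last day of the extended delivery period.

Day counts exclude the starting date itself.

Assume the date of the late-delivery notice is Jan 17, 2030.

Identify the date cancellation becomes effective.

Feb 25, 2030

The last day of the extended delivery period: Jan 17, 2030 + 21 days = Feb 7, 2030.
The date cancellation becomes effective: Feb 7, 2030 + 18 days = Feb 25, 2030.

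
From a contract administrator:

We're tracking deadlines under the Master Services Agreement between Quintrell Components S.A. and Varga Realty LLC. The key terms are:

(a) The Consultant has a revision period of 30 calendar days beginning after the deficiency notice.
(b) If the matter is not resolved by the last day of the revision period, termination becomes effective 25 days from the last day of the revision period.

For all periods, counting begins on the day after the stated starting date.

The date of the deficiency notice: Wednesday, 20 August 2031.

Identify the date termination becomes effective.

14 October 2031

Adding 30 calendar days to 20 August 2031 gives 19 September 2031, which is the last day of the revision period.
Adding 25 calendar days to 19 September 2031 gives 14 October 2031, which is the date termination becomes effective.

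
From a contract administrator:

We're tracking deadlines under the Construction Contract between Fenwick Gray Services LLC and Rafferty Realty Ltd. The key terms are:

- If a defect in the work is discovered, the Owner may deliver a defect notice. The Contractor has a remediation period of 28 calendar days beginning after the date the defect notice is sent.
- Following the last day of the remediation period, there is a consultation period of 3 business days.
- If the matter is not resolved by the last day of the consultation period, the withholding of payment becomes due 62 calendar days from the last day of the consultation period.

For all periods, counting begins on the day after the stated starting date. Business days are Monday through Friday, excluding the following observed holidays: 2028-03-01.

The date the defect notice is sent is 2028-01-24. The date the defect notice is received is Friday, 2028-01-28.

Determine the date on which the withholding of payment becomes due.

2028-04-26

The last day of the remediation period: 28 calendar days after 2028-01-24 is 2028-02-21.
The last day of the consultation period: counting 3 business days from Monday, 2028-02-21 (Feb 22, Feb 23, Feb 24, skipping weekends) reaches Thursday, 2028-02-24.
The date on which the withholding of payment becomes due: 62 calendar days after 2028-02-24 is 2028-04-26.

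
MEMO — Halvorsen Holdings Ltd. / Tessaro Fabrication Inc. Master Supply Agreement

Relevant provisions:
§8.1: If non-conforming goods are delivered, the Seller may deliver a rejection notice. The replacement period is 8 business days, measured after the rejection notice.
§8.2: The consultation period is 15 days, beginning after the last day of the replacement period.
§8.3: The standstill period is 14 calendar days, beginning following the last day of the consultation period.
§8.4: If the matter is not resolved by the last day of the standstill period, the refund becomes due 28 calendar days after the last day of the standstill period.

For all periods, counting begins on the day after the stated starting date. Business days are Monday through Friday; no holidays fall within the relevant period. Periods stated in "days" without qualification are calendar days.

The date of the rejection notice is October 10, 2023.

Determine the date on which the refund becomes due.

December 16, 2023

The last day of the replacement period: 8 business days after Tuesday, October 10, 2023, skipping weekends — Oct 11, Oct 12, Oct 13, Oct 16, Oct 17, Oct 18, Oct 19, Oct 20 — lands on Friday, October 20, 2023.
Adding 15 calendar days to October 20, 2023 gives November 4, 2023, which is the last day of the consultation period.
Adding 14 calendar days to November 4, 2023 gives November 18, 2023, which is the last day of the standstill period.
The date on which the refund becomes due: November 18, 2023 + 28 days = December 16, 2023.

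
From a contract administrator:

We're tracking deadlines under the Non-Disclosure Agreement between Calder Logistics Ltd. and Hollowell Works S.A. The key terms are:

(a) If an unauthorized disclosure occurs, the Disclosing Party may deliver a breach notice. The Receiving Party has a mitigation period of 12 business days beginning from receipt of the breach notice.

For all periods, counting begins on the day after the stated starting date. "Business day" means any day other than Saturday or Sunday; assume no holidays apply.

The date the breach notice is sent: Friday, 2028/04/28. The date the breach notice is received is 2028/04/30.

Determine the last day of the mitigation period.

The last day of the mitigation period: counting 12 business days from Sunday, 2028/04/30 (May 1, May 2, May 3, May 4, …, May 12, May 15, May 16, skipping weekends) reaches Tuesday, 2028/05/16.

2028/05/16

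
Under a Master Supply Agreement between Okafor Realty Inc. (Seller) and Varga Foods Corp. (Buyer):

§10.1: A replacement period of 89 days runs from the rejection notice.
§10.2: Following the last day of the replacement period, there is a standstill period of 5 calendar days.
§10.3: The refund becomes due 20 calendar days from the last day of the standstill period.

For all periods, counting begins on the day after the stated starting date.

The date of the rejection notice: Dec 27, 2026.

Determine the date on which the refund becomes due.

The last day of the replacement period: 89 calendar days after Dec 27, 2026 is Mar 26, 2027.
Adding 5 calendar days to Mar 26, 2027 gives Mar 31, 2027, which is the last day of the standstill period.
Adding 20 calendar days to Mar 31, 2027 gives Apr 20, 2027, which is the date on which the refund becomes due.

Apr 20, 2027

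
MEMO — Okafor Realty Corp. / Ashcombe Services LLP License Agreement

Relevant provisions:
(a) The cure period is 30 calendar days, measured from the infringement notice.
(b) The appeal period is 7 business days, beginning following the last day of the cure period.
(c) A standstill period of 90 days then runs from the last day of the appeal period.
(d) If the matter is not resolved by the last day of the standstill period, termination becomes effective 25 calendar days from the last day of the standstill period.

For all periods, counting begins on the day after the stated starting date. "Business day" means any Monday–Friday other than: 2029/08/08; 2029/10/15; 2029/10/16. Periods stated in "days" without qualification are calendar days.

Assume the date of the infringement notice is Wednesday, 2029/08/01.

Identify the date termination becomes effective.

Adding 30 calendar days to 2029/08/01 gives 2029/08/31, which is the last day of the cure period.
The last day of the appeal period: 7 business days after Friday, 2029/08/31, skipping weekends — Sep 3, Sep 4, Sep 5, Sep 6, Sep 7, Sep 10, Sep 11 — lands on Tuesday, 2029/09/11.
The last day of the standstill period: 2029/09/11 + 90 days = 2029/12/10.
The date termination becomes effective: 2029/12/10 + 25 days = 2030/01/04.

2030/01/04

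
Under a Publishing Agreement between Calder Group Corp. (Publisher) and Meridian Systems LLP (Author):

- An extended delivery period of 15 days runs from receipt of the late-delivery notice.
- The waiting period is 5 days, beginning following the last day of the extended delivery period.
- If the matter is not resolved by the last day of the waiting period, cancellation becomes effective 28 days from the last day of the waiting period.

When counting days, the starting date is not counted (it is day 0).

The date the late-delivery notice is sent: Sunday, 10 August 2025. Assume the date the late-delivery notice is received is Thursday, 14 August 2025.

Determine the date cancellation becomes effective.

1 October 2025

The last day of the extended delivery period: 15 calendar days after 14 August 2025 is 29 August 2025.
The last day of the waiting period: 5 calendar days after 29 August 2025 is 3 September 2025.
The date cancellation becomes effective: 28 calendar days after 3 September 2025 is 1 October 2025.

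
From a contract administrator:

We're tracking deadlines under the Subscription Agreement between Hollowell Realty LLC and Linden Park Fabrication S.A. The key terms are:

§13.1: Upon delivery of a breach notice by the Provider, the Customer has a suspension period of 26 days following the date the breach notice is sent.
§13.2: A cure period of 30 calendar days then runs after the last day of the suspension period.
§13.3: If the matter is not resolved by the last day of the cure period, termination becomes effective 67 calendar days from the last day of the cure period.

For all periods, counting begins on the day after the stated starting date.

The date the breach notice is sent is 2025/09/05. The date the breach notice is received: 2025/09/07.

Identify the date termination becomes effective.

The last day of the suspension period: 2025/09/05 + 26 days = 2025/10/01.
The last day of the cure period: 2025/10/01 + 30 days = 2025/10/31.
The date termination becomes effective: 2025/10/31 + 67 days = 2026/01/06.

2026/01/06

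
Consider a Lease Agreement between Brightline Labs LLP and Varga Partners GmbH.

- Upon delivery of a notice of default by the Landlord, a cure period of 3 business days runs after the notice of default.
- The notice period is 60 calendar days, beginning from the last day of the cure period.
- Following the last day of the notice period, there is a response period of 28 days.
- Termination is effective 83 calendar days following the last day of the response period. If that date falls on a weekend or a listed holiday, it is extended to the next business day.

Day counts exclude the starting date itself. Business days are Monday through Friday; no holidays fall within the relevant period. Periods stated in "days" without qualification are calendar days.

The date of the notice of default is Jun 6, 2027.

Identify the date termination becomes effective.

Nov 29, 2027

From Sunday, Jun 6, 2027, 3 business days (Jun 7, Jun 8, Jun 9, skipping weekends) brings us to Wednesday, Jun 9, 2027, which is the last day of the cure period.
Adding 60 calendar days to Jun 9, 2027 gives Aug 8, 2027, which is the last day of the notice period.
The last day of the response period: 28 calendar days after Aug 8, 2027 is Sep 5, 2027.
The date termination becomes effective: Sep 5, 2027 + 83 days = Nov 27, 2027. That falls on a Saturday, so it rolls to the next business day, Monday, Nov 29, 2027.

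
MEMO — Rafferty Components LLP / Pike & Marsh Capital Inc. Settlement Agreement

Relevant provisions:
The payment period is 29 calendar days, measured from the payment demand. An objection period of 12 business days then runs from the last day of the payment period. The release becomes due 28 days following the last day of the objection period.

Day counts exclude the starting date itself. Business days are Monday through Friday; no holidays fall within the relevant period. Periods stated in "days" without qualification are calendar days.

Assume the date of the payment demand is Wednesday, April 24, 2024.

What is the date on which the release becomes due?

July 8, 2024

The last day of the payment period: April 24, 2024 + 29 days = May 23, 2024.
The last day of the objection period: 12 business days after Thursday, May 23, 2024, skipping weekends — May 24, May 27, May 28, May 29, …, Jun 6, Jun 7, Jun 10 — lands on Monday, June 10, 2024.
The date on which the release becomes due: 28 calendar days after June 10, 2024 is July 8, 2024.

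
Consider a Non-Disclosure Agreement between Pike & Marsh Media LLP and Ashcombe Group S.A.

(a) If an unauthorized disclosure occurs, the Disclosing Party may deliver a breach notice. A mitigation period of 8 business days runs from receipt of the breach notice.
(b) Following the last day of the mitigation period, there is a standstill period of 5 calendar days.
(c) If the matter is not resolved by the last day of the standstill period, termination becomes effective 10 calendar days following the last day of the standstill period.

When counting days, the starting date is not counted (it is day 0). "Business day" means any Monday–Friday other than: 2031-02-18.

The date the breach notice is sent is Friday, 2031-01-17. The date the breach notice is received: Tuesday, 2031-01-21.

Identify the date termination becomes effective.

2031-02-15

The last day of the mitigation period: 8 business days after Tuesday, 2031-01-21, skipping weekends — Jan 22, Jan 23, Jan 24, Jan 27, Jan 28, Jan 29, Jan 30, Jan 31 — lands on Friday, 2031-01-31.
Adding 5 calendar days to 2031-01-31 gives 2031-02-05, which is the last day of the standstill period.
The date termination becomes effective: 2031-02-05 + 10 days = 2031-02-15.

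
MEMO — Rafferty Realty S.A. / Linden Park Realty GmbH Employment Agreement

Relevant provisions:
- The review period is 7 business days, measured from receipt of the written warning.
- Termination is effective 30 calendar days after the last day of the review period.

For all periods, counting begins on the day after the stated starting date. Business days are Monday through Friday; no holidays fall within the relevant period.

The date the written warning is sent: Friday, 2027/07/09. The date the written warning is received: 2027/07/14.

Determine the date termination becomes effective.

The last day of the review period: 7 business days after Wednesday, 2027/07/14, skipping weekends — Jul 15, Jul 16, Jul 19, Jul 20, Jul 21, Jul 22, Jul 23 — lands on Friday, 2027/07/23.
The date termination becomes effective: 2027/07/23 + 30 days = 2027/08/22.

2027/08/22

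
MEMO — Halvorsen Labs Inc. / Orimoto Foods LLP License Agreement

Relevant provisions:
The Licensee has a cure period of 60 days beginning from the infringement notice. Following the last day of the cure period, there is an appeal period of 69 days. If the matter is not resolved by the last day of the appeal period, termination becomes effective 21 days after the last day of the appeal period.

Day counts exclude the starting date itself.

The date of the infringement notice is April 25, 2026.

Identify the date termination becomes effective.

September 22, 2026

The last day of the cure period: 60 calendar days after April 25, 2026 is June 24, 2026.
The last day of the appeal period: 69 calendar days after June 24, 2026 is September 1, 2026.
The date termination becomes effective: September 1, 2026 + 21 days = September 22, 2026.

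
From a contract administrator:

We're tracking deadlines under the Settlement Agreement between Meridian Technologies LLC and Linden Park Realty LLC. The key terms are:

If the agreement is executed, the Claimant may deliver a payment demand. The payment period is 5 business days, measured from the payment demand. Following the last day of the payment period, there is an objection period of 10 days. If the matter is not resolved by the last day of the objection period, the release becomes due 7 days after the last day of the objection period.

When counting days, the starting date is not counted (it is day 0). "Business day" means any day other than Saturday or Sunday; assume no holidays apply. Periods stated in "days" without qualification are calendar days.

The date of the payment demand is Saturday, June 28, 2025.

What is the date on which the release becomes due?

The last day of the payment period: 5 business days after Saturday, June 28, 2025, skipping weekends — Jun 30, Jul 1, Jul 2, Jul 3, Jul 4 — lands on Friday, July 4, 2025.
The last day of the objection period: 10 calendar days after July 4, 2025 is July 14, 2025.
The date on which the release becomes due: 7 calendar days after July 14, 2025 is July 21, 2025.

July 21, 2025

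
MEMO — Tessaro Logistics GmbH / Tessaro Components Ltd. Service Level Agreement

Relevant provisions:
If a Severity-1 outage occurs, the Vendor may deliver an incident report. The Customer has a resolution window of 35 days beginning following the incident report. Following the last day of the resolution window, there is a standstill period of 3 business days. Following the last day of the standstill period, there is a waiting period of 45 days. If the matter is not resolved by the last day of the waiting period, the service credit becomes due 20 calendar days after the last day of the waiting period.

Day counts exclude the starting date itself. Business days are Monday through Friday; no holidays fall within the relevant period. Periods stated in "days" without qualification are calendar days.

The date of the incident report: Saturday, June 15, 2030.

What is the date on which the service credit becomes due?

Adding 35 calendar days to June 15, 2030 gives July 20, 2030, which is the last day of the resolution window.
The last day of the standstill period: counting 3 business days from Saturday, July 20, 2030 (Jul 22, Jul 23, Jul 24, skipping weekends) reaches Wednesday, July 24, 2030.
The last day of the waiting period: July 24, 2030 + 45 days = September 7, 2030.
Adding 20 calendar days to September 7, 2030 gives September 27, 2030, which is the date on which the service credit becomes due.

September 27, 2030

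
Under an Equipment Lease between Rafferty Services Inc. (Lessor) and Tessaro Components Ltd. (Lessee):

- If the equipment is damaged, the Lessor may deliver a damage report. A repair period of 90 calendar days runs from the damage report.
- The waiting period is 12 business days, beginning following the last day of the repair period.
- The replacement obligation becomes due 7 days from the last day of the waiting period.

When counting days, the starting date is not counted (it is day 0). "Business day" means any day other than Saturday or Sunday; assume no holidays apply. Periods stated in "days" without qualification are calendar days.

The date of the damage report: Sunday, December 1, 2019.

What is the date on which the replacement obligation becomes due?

March 24, 2020

The last day of the repair period: December 1, 2019 + 90 days = February 29, 2020.
The last day of the waiting period: 12 business days after Saturday, February 29, 2020, skipping weekends — Mar 2, Mar 3, Mar 4, Mar 5, …, Mar 13, Mar 16, Mar 17 — lands on Tuesday, March 17, 2020.
Adding 7 calendar days to March 17, 2020 gives March 24, 2020, which is the date on which the replacement obligation becomes due.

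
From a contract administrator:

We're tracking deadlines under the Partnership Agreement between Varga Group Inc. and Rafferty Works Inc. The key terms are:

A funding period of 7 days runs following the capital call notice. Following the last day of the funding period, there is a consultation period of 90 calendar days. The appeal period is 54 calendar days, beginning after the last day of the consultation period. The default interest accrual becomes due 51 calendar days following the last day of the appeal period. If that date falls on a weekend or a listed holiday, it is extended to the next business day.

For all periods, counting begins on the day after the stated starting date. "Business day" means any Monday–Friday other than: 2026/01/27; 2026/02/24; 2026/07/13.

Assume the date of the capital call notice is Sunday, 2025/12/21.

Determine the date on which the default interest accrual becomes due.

Adding 7 calendar days to 2025/12/21 gives 2025/12/28, which is the last day of the funding period.
The last day of the consultation period: 90 calendar days after 2025/12/28 is 2026/03/28.
The last day of the appeal period: 2026/03/28 + 54 days = 2026/05/21.
The date on which the default interest accrual becomes due: 2026/05/21 + 51 days = 2026/07/11. That falls on a Saturday, so it rolls to the next business day, Tuesday, 2026/07/14.

2026/07/14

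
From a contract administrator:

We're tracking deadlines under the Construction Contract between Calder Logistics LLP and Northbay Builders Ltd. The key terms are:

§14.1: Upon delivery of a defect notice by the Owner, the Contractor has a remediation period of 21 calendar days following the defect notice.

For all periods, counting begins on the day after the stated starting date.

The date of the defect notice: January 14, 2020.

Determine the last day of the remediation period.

The last day of the remediation period: 21 calendar days after January 14, 2020 is February 4, 2020.

February 4, 2020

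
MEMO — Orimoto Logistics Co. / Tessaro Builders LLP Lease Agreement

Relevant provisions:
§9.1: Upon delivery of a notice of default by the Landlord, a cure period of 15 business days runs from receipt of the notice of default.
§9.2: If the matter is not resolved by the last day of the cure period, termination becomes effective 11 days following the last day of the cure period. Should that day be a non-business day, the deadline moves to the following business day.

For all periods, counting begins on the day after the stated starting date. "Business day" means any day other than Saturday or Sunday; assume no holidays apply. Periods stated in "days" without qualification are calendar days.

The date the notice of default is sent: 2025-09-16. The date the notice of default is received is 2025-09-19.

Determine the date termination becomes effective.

The last day of the cure period: counting 15 business days from Friday, 2025-09-19 (Sep 22, Sep 23, Sep 24, Sep 25, …, Oct 8, Oct 9, Oct 10, skipping weekends) reaches Friday, 2025-10-10.
The date termination becomes effective: 11 calendar days after 2025-10-10 is 2025-10-21. 2025-10-21 is a Tuesday, so no roll-forward applies.

2025-10-21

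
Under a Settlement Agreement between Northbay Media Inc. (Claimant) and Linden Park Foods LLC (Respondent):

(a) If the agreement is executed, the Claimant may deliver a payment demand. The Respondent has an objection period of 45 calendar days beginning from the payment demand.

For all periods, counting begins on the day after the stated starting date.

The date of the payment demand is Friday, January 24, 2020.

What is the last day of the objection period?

Adding 45 calendar days to January 24, 2020 gives March 9, 2020, which is the last day of the objection period.

March 9, 2020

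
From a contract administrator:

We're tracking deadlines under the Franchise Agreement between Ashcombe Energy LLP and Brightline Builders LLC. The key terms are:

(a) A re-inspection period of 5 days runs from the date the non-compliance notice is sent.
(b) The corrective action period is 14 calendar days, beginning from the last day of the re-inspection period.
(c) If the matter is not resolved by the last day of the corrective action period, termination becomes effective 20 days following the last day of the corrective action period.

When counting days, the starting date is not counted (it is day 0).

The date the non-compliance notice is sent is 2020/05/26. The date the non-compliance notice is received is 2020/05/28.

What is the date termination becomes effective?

2020/07/04

Adding 5 calendar days to 2020/05/26 gives 2020/05/31, which is the last day of the re-inspection period.
The last day of the corrective action period: 2020/05/31 + 14 days = 2020/06/14.
The date termination becomes effective: 20 calendar days after 2020/06/14 is 2020/07/04.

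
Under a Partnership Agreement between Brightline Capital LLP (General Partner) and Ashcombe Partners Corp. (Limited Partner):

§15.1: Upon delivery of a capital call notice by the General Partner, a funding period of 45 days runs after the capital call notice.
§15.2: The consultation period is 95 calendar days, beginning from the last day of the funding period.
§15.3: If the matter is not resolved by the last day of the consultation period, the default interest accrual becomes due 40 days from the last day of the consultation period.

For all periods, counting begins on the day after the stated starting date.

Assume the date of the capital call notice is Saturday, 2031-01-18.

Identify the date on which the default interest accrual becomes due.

2031-07-17

The last day of the funding period: 2031-01-18 + 45 days = 2031-03-04.
The last day of the consultation period: 95 calendar days after 2031-03-04 is 2031-06-07.
The date on which the default interest accrual becomes due: 40 calendar days after 2031-06-07 is 2031-07-17.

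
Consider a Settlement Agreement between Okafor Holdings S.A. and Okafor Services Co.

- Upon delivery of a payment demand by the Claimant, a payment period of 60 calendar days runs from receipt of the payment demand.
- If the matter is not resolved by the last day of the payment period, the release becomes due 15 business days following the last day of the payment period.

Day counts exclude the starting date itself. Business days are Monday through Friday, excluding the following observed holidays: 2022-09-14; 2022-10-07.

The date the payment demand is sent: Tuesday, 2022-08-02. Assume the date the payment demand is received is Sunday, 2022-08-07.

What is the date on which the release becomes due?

The last day of the payment period: 60 calendar days after 2022-08-07 is 2022-10-06.
The date on which the release becomes due: 15 business days after Thursday, 2022-10-06, skipping weekends and the listed holiday on Oct 7 — Oct 10, Oct 11, Oct 12, Oct 13, …, Oct 26, Oct 27, Oct 28 — lands on Friday, 2022-10-28.

2022-10-28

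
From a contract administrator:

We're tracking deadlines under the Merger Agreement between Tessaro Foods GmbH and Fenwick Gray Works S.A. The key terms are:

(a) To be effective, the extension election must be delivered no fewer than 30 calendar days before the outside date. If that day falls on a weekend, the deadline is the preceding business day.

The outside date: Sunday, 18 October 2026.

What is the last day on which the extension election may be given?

Counting back 30 calendar days from 18 October 2026 gives 18 September 2026. That is a Friday, so no adjustment is needed.

18 September 2026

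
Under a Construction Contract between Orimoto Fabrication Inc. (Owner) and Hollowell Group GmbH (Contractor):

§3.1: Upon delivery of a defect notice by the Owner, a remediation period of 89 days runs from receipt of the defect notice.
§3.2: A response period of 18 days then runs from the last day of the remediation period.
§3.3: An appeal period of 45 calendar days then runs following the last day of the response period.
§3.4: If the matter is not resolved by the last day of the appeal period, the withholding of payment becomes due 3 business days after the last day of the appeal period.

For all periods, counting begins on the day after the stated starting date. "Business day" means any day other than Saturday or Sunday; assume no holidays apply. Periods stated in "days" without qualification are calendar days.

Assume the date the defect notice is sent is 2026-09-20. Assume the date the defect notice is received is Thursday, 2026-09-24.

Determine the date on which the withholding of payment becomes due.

The last day of the remediation period: 89 calendar days after 2026-09-24 is 2026-12-22.
Adding 18 calendar days to 2026-12-22 gives 2027-01-09, which is the last day of the response period.
The last day of the appeal period: 2027-01-09 + 45 days = 2027-02-23.
The date on which the withholding of payment becomes due: 3 business days after Tuesday, 2027-02-23, skipping weekends — Feb 24, Feb 25, Feb 26 — lands on Friday, 2027-02-26.

2027-02-26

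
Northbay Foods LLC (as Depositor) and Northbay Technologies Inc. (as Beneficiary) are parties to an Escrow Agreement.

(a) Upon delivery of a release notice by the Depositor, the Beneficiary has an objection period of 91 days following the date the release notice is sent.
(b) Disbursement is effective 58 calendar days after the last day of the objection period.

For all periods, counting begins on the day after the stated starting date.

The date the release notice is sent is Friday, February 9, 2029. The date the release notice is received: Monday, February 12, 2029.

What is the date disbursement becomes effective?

Adding 91 calendar days to February 9, 2029 gives May 11, 2029, which is the last day of the objection period.
Adding 58 calendar days to May 11, 2029 gives July 8, 2029, which is the date disbursement becomes effective.

July 8, 2029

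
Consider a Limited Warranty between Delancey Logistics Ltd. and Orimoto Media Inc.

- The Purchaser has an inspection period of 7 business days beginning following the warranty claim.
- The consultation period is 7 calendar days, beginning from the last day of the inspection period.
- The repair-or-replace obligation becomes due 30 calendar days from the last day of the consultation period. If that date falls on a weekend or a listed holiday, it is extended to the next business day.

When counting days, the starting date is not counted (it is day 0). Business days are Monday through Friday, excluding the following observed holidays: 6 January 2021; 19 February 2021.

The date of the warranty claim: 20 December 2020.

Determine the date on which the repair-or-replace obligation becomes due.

4 February 2021

The last day of the inspection period: 7 business days after Sunday, 20 December 2020, skipping weekends — Dec 21, Dec 22, Dec 23, Dec 24, Dec 25, Dec 28, Dec 29 — lands on Tuesday, 29 December 2020.
The last day of the consultation period: 7 calendar days after 29 December 2020 is 5 January 2021.
Adding 30 calendar days to 5 January 2021 gives 4 February 2021, which is the date on which the repair-or-replace obligation becomes due. 4 February 2021 is a Thursday and is not a listed holiday, so no roll-forward applies.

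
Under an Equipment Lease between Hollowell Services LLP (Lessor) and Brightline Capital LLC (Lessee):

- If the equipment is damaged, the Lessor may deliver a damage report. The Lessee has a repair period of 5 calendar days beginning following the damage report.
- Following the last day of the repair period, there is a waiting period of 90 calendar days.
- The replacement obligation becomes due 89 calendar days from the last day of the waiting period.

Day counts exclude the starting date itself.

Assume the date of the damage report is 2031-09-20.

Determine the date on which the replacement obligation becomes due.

2032-03-22

The last day of the repair period: 2031-09-20 + 5 days = 2031-09-25.
The last day of the waiting period: 2031-09-25 + 90 days = 2031-12-24.
Adding 89 calendar days to 2031-12-24 gives 2032-03-22, which is the date on which the replacement obligation becomes due.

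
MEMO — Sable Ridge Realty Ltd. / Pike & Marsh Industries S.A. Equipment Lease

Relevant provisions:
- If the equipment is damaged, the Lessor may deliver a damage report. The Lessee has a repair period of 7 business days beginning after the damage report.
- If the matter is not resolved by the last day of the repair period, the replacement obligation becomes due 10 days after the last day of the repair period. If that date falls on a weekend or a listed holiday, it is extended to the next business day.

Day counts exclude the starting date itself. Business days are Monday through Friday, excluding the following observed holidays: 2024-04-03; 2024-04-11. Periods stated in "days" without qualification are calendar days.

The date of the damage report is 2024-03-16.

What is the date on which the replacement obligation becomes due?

2024-04-05

The last day of the repair period: counting 7 business days from Saturday, 2024-03-16 (Mar 18, Mar 19, Mar 20, Mar 21, Mar 22, Mar 25, Mar 26, skipping weekends) reaches Tuesday, 2024-03-26.
The date on which the replacement obligation becomes due: 10 calendar days after 2024-03-26 is 2024-04-05. 2024-04-05 is a Friday and is not a listed holiday, so no roll-forward applies.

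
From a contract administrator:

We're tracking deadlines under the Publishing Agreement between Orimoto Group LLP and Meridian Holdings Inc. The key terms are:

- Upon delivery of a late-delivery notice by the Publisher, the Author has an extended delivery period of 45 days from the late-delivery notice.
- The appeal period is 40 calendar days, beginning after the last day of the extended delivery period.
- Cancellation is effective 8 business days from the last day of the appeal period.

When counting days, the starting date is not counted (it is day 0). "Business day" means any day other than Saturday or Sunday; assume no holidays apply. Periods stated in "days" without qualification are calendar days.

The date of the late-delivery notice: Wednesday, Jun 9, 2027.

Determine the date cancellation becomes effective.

Sep 14, 2027

The last day of the extended delivery period: 45 calendar days after Jun 9, 2027 is Jul 24, 2027.
The last day of the appeal period: 40 calendar days after Jul 24, 2027 is Sep 2, 2027.
From Thursday, Sep 2, 2027, 8 business days (Sep 3, Sep 6, Sep 7, Sep 8, Sep 9, Sep 10, Sep 13, Sep 14, skipping weekends) brings us to Tuesday, Sep 14, 2027, which is the date cancellation becomes effective.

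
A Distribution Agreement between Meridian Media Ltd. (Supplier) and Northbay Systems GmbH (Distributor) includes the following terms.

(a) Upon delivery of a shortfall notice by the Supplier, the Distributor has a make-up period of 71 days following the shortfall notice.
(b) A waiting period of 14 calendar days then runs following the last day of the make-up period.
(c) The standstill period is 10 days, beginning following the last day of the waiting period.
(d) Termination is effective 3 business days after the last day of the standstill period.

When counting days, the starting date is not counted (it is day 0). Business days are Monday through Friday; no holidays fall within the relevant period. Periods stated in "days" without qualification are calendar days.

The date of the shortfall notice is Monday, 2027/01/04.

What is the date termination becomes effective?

2027/04/14

The last day of the make-up period: 71 calendar days after 2027/01/04 is 2027/03/16.
The last day of the waiting period: 14 calendar days after 2027/03/16 is 2027/03/30.
Adding 10 calendar days to 2027/03/30 gives 2027/04/09, which is the last day of the standstill period.
The date termination becomes effective: counting 3 business days from Friday, 2027/04/09 (Apr 12, Apr 13, Apr 14, skipping weekends) reaches Wednesday, 2027/04/14.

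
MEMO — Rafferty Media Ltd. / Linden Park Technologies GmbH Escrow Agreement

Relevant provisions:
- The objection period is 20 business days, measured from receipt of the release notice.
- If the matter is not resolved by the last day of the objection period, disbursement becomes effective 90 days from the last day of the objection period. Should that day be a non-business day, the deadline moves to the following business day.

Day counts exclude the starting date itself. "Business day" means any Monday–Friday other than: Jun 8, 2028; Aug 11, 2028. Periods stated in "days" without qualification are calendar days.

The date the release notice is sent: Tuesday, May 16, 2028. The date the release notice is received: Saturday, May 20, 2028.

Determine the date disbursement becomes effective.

The last day of the objection period: 20 business days after Saturday, May 20, 2028, skipping weekends and the listed holiday on Jun 8 — May 22, May 23, May 24, May 25, …, Jun 15, Jun 16, Jun 19 — lands on Monday, Jun 19, 2028.
The date disbursement becomes effective: Jun 19, 2028 + 90 days = Sep 17, 2028. That falls on a Sunday, so it rolls to the next business day, Monday, Sep 18, 2028.

Sep 18, 2028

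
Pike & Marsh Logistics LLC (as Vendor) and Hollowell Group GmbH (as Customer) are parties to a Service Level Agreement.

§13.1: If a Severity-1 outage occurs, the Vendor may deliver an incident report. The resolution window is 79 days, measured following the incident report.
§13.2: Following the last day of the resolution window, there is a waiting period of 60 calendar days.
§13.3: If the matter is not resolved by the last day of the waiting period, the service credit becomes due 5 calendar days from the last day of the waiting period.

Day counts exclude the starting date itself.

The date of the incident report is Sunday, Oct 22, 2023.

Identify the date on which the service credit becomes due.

The last day of the resolution window: 79 calendar days after Oct 22, 2023 is Jan 9, 2024.
Adding 60 calendar days to Jan 9, 2024 gives Mar 9, 2024, which is the last day of the waiting period.
The date on which the service credit becomes due: Mar 9, 2024 + 5 days = Mar 14, 2024.

Mar 14, 2024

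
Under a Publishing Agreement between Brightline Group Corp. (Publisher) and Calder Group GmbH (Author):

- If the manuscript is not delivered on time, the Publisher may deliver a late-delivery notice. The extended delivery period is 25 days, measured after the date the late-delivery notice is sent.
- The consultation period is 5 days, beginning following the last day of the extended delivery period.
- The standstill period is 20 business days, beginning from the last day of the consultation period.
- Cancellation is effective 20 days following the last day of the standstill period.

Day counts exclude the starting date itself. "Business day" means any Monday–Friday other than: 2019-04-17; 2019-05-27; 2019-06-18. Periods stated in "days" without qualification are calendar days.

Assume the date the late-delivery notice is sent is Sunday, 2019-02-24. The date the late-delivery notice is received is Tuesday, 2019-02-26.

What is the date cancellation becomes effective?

2019-05-14

Adding 25 calendar days to 2019-02-24 gives 2019-03-21, which is the last day of the extended delivery period.
Adding 5 calendar days to 2019-03-21 gives 2019-03-26, which is the last day of the consultation period.
From Tuesday, 2019-03-26, 20 business days (Mar 27, Mar 28, Mar 29, Apr 1, …, Apr 22, Apr 23, Apr 24, skipping weekends and the listed holiday on Apr 17) brings us to Wednesday, 2019-04-24, which is the last day of the standstill period.
The date cancellation becomes effective: 20 calendar days after 2019-04-24 is 2019-05-14.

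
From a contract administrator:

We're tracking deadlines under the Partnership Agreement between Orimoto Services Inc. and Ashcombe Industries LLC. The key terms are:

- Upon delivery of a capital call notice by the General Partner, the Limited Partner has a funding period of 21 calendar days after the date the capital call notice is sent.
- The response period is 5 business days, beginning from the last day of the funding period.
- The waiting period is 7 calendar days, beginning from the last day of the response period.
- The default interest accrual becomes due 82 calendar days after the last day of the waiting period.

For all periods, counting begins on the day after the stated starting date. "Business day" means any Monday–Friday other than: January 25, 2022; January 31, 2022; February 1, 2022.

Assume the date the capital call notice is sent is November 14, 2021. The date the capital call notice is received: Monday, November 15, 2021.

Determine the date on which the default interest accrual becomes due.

March 9, 2022

The last day of the funding period: 21 calendar days after November 14, 2021 is December 5, 2021.
From Sunday, December 5, 2021, 5 business days (Dec 6, Dec 7, Dec 8, Dec 9, Dec 10, skipping weekends) brings us to Friday, December 10, 2021, which is the last day of the response period.
The last day of the waiting period: 7 calendar days after December 10, 2021 is December 17, 2021.
The date on which the default interest accrual becomes due: December 17, 2021 + 82 days = March 9, 2022.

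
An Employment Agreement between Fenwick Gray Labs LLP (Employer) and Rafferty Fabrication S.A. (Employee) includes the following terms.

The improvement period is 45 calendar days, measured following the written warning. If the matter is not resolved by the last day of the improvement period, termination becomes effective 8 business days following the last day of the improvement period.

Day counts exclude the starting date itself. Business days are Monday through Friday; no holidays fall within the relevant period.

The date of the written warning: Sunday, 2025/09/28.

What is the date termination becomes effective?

2025/11/24

The last day of the improvement period: 45 calendar days after 2025/09/28 is 2025/11/12.
The date termination becomes effective: 8 business days after Wednesday, 2025/11/12, skipping weekends — Nov 13, Nov 14, Nov 17, Nov 18, Nov 19, Nov 20, Nov 21, Nov 24 — lands on Monday, 2025/11/24.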